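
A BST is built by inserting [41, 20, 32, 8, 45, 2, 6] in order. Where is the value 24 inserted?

Starting tree (level order): [41, 20, 45, 8, 32, None, None, 2, None, None, None, None, 6]
Insertion path: 41 -> 20 -> 32
Result: insert 24 as left child of 32
Final tree (level order): [41, 20, 45, 8, 32, None, None, 2, None, 24, None, None, 6]


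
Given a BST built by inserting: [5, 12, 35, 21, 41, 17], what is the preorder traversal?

Tree insertion order: [5, 12, 35, 21, 41, 17]
Tree (level-order array): [5, None, 12, None, 35, 21, 41, 17]
Preorder traversal: [5, 12, 35, 21, 17, 41]


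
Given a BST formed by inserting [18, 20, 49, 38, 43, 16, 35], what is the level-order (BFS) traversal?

Tree insertion order: [18, 20, 49, 38, 43, 16, 35]
Tree (level-order array): [18, 16, 20, None, None, None, 49, 38, None, 35, 43]
BFS from the root, enqueuing left then right child of each popped node:
  queue [18] -> pop 18, enqueue [16, 20], visited so far: [18]
  queue [16, 20] -> pop 16, enqueue [none], visited so far: [18, 16]
  queue [20] -> pop 20, enqueue [49], visited so far: [18, 16, 20]
  queue [49] -> pop 49, enqueue [38], visited so far: [18, 16, 20, 49]
  queue [38] -> pop 38, enqueue [35, 43], visited so far: [18, 16, 20, 49, 38]
  queue [35, 43] -> pop 35, enqueue [none], visited so far: [18, 16, 20, 49, 38, 35]
  queue [43] -> pop 43, enqueue [none], visited so far: [18, 16, 20, 49, 38, 35, 43]
Result: [18, 16, 20, 49, 38, 35, 43]


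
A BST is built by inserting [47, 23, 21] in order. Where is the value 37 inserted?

Starting tree (level order): [47, 23, None, 21]
Insertion path: 47 -> 23
Result: insert 37 as right child of 23
Final tree (level order): [47, 23, None, 21, 37]


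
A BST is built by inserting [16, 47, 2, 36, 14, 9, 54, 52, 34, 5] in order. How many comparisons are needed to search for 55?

Search path for 55: 16 -> 47 -> 54
Found: False
Comparisons: 3


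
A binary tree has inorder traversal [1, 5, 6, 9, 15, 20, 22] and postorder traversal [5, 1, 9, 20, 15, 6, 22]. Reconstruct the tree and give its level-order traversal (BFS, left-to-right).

Inorder:   [1, 5, 6, 9, 15, 20, 22]
Postorder: [5, 1, 9, 20, 15, 6, 22]
Algorithm: postorder visits root last, so walk postorder right-to-left;
each value is the root of the current inorder slice — split it at that
value, recurse on the right subtree first, then the left.
Recursive splits:
  root=22; inorder splits into left=[1, 5, 6, 9, 15, 20], right=[]
  root=6; inorder splits into left=[1, 5], right=[9, 15, 20]
  root=15; inorder splits into left=[9], right=[20]
  root=20; inorder splits into left=[], right=[]
  root=9; inorder splits into left=[], right=[]
  root=1; inorder splits into left=[], right=[5]
  root=5; inorder splits into left=[], right=[]
Reconstructed level-order: [22, 6, 1, 15, 5, 9, 20]


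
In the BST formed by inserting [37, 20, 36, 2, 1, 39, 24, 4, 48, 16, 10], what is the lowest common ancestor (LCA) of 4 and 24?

Tree insertion order: [37, 20, 36, 2, 1, 39, 24, 4, 48, 16, 10]
Tree (level-order array): [37, 20, 39, 2, 36, None, 48, 1, 4, 24, None, None, None, None, None, None, 16, None, None, 10]
In a BST, the LCA of p=4, q=24 is the first node v on the
root-to-leaf path with p <= v <= q (go left if both < v, right if both > v).
Walk from root:
  at 37: both 4 and 24 < 37, go left
  at 20: 4 <= 20 <= 24, this is the LCA
LCA = 20


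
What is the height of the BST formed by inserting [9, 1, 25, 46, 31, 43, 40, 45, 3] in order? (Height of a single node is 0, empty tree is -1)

Insertion order: [9, 1, 25, 46, 31, 43, 40, 45, 3]
Tree (level-order array): [9, 1, 25, None, 3, None, 46, None, None, 31, None, None, 43, 40, 45]
Compute height bottom-up (empty subtree = -1):
  height(3) = 1 + max(-1, -1) = 0
  height(1) = 1 + max(-1, 0) = 1
  height(40) = 1 + max(-1, -1) = 0
  height(45) = 1 + max(-1, -1) = 0
  height(43) = 1 + max(0, 0) = 1
  height(31) = 1 + max(-1, 1) = 2
  height(46) = 1 + max(2, -1) = 3
  height(25) = 1 + max(-1, 3) = 4
  height(9) = 1 + max(1, 4) = 5
Height = 5


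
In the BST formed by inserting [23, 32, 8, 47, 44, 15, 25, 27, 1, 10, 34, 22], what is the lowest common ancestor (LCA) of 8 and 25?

Tree insertion order: [23, 32, 8, 47, 44, 15, 25, 27, 1, 10, 34, 22]
Tree (level-order array): [23, 8, 32, 1, 15, 25, 47, None, None, 10, 22, None, 27, 44, None, None, None, None, None, None, None, 34]
In a BST, the LCA of p=8, q=25 is the first node v on the
root-to-leaf path with p <= v <= q (go left if both < v, right if both > v).
Walk from root:
  at 23: 8 <= 23 <= 25, this is the LCA
LCA = 23


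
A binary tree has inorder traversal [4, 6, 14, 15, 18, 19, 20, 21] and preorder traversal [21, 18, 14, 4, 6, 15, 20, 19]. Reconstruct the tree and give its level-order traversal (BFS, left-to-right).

Inorder:  [4, 6, 14, 15, 18, 19, 20, 21]
Preorder: [21, 18, 14, 4, 6, 15, 20, 19]
Algorithm: preorder visits root first, so consume preorder in order;
for each root, split the current inorder slice at that value into
left-subtree inorder and right-subtree inorder, then recurse.
Recursive splits:
  root=21; inorder splits into left=[4, 6, 14, 15, 18, 19, 20], right=[]
  root=18; inorder splits into left=[4, 6, 14, 15], right=[19, 20]
  root=14; inorder splits into left=[4, 6], right=[15]
  root=4; inorder splits into left=[], right=[6]
  root=6; inorder splits into left=[], right=[]
  root=15; inorder splits into left=[], right=[]
  root=20; inorder splits into left=[19], right=[]
  root=19; inorder splits into left=[], right=[]
Reconstructed level-order: [21, 18, 14, 20, 4, 15, 19, 6]


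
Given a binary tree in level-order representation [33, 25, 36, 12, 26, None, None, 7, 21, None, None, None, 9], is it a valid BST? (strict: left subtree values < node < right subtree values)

Level-order array: [33, 25, 36, 12, 26, None, None, 7, 21, None, None, None, 9]
Validate using subtree bounds (lo, hi): at each node, require lo < value < hi,
then recurse left with hi=value and right with lo=value.
Preorder trace (stopping at first violation):
  at node 33 with bounds (-inf, +inf): OK
  at node 25 with bounds (-inf, 33): OK
  at node 12 with bounds (-inf, 25): OK
  at node 7 with bounds (-inf, 12): OK
  at node 9 with bounds (7, 12): OK
  at node 21 with bounds (12, 25): OK
  at node 26 with bounds (25, 33): OK
  at node 36 with bounds (33, +inf): OK
No violation found at any node.
Result: Valid BST


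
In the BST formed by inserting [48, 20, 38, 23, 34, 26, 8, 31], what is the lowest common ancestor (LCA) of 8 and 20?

Tree insertion order: [48, 20, 38, 23, 34, 26, 8, 31]
Tree (level-order array): [48, 20, None, 8, 38, None, None, 23, None, None, 34, 26, None, None, 31]
In a BST, the LCA of p=8, q=20 is the first node v on the
root-to-leaf path with p <= v <= q (go left if both < v, right if both > v).
Walk from root:
  at 48: both 8 and 20 < 48, go left
  at 20: 8 <= 20 <= 20, this is the LCA
LCA = 20


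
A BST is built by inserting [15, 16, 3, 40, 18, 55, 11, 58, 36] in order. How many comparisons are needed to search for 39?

Search path for 39: 15 -> 16 -> 40 -> 18 -> 36
Found: False
Comparisons: 5


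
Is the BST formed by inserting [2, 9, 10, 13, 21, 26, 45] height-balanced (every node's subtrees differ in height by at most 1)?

Tree (level-order array): [2, None, 9, None, 10, None, 13, None, 21, None, 26, None, 45]
Definition: a tree is height-balanced if, at every node, |h(left) - h(right)| <= 1 (empty subtree has height -1).
Bottom-up per-node check:
  node 45: h_left=-1, h_right=-1, diff=0 [OK], height=0
  node 26: h_left=-1, h_right=0, diff=1 [OK], height=1
  node 21: h_left=-1, h_right=1, diff=2 [FAIL (|-1-1|=2 > 1)], height=2
  node 13: h_left=-1, h_right=2, diff=3 [FAIL (|-1-2|=3 > 1)], height=3
  node 10: h_left=-1, h_right=3, diff=4 [FAIL (|-1-3|=4 > 1)], height=4
  node 9: h_left=-1, h_right=4, diff=5 [FAIL (|-1-4|=5 > 1)], height=5
  node 2: h_left=-1, h_right=5, diff=6 [FAIL (|-1-5|=6 > 1)], height=6
Node 21 violates the condition: |-1 - 1| = 2 > 1.
Result: Not balanced


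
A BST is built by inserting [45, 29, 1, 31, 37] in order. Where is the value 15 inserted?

Starting tree (level order): [45, 29, None, 1, 31, None, None, None, 37]
Insertion path: 45 -> 29 -> 1
Result: insert 15 as right child of 1
Final tree (level order): [45, 29, None, 1, 31, None, 15, None, 37]


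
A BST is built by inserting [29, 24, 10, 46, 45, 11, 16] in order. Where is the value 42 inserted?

Starting tree (level order): [29, 24, 46, 10, None, 45, None, None, 11, None, None, None, 16]
Insertion path: 29 -> 46 -> 45
Result: insert 42 as left child of 45
Final tree (level order): [29, 24, 46, 10, None, 45, None, None, 11, 42, None, None, 16]


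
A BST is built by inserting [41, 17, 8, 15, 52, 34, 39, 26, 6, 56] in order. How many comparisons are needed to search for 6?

Search path for 6: 41 -> 17 -> 8 -> 6
Found: True
Comparisons: 4


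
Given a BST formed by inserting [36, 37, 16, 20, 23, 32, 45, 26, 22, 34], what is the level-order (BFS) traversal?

Tree insertion order: [36, 37, 16, 20, 23, 32, 45, 26, 22, 34]
Tree (level-order array): [36, 16, 37, None, 20, None, 45, None, 23, None, None, 22, 32, None, None, 26, 34]
BFS from the root, enqueuing left then right child of each popped node:
  queue [36] -> pop 36, enqueue [16, 37], visited so far: [36]
  queue [16, 37] -> pop 16, enqueue [20], visited so far: [36, 16]
  queue [37, 20] -> pop 37, enqueue [45], visited so far: [36, 16, 37]
  queue [20, 45] -> pop 20, enqueue [23], visited so far: [36, 16, 37, 20]
  queue [45, 23] -> pop 45, enqueue [none], visited so far: [36, 16, 37, 20, 45]
  queue [23] -> pop 23, enqueue [22, 32], visited so far: [36, 16, 37, 20, 45, 23]
  queue [22, 32] -> pop 22, enqueue [none], visited so far: [36, 16, 37, 20, 45, 23, 22]
  queue [32] -> pop 32, enqueue [26, 34], visited so far: [36, 16, 37, 20, 45, 23, 22, 32]
  queue [26, 34] -> pop 26, enqueue [none], visited so far: [36, 16, 37, 20, 45, 23, 22, 32, 26]
  queue [34] -> pop 34, enqueue [none], visited so far: [36, 16, 37, 20, 45, 23, 22, 32, 26, 34]
Result: [36, 16, 37, 20, 45, 23, 22, 32, 26, 34]


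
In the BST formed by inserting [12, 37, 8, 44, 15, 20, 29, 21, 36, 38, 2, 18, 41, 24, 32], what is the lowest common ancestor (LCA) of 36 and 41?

Tree insertion order: [12, 37, 8, 44, 15, 20, 29, 21, 36, 38, 2, 18, 41, 24, 32]
Tree (level-order array): [12, 8, 37, 2, None, 15, 44, None, None, None, 20, 38, None, 18, 29, None, 41, None, None, 21, 36, None, None, None, 24, 32]
In a BST, the LCA of p=36, q=41 is the first node v on the
root-to-leaf path with p <= v <= q (go left if both < v, right if both > v).
Walk from root:
  at 12: both 36 and 41 > 12, go right
  at 37: 36 <= 37 <= 41, this is the LCA
LCA = 37


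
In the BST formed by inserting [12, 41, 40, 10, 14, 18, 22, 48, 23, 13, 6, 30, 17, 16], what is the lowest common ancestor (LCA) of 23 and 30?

Tree insertion order: [12, 41, 40, 10, 14, 18, 22, 48, 23, 13, 6, 30, 17, 16]
Tree (level-order array): [12, 10, 41, 6, None, 40, 48, None, None, 14, None, None, None, 13, 18, None, None, 17, 22, 16, None, None, 23, None, None, None, 30]
In a BST, the LCA of p=23, q=30 is the first node v on the
root-to-leaf path with p <= v <= q (go left if both < v, right if both > v).
Walk from root:
  at 12: both 23 and 30 > 12, go right
  at 41: both 23 and 30 < 41, go left
  at 40: both 23 and 30 < 40, go left
  at 14: both 23 and 30 > 14, go right
  at 18: both 23 and 30 > 18, go right
  at 22: both 23 and 30 > 22, go right
  at 23: 23 <= 23 <= 30, this is the LCA
LCA = 23


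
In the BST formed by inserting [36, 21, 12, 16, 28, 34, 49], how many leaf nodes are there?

Tree built from: [36, 21, 12, 16, 28, 34, 49]
Tree (level-order array): [36, 21, 49, 12, 28, None, None, None, 16, None, 34]
Rule: A leaf has 0 children.
Per-node child counts:
  node 36: 2 child(ren)
  node 21: 2 child(ren)
  node 12: 1 child(ren)
  node 16: 0 child(ren)
  node 28: 1 child(ren)
  node 34: 0 child(ren)
  node 49: 0 child(ren)
Matching nodes: [16, 34, 49]
Count of leaf nodes: 3


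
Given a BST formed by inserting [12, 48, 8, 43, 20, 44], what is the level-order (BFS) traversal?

Tree insertion order: [12, 48, 8, 43, 20, 44]
Tree (level-order array): [12, 8, 48, None, None, 43, None, 20, 44]
BFS from the root, enqueuing left then right child of each popped node:
  queue [12] -> pop 12, enqueue [8, 48], visited so far: [12]
  queue [8, 48] -> pop 8, enqueue [none], visited so far: [12, 8]
  queue [48] -> pop 48, enqueue [43], visited so far: [12, 8, 48]
  queue [43] -> pop 43, enqueue [20, 44], visited so far: [12, 8, 48, 43]
  queue [20, 44] -> pop 20, enqueue [none], visited so far: [12, 8, 48, 43, 20]
  queue [44] -> pop 44, enqueue [none], visited so far: [12, 8, 48, 43, 20, 44]
Result: [12, 8, 48, 43, 20, 44]


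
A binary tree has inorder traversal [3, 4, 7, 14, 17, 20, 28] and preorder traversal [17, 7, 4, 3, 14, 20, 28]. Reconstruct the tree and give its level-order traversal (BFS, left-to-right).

Inorder:  [3, 4, 7, 14, 17, 20, 28]
Preorder: [17, 7, 4, 3, 14, 20, 28]
Algorithm: preorder visits root first, so consume preorder in order;
for each root, split the current inorder slice at that value into
left-subtree inorder and right-subtree inorder, then recurse.
Recursive splits:
  root=17; inorder splits into left=[3, 4, 7, 14], right=[20, 28]
  root=7; inorder splits into left=[3, 4], right=[14]
  root=4; inorder splits into left=[3], right=[]
  root=3; inorder splits into left=[], right=[]
  root=14; inorder splits into left=[], right=[]
  root=20; inorder splits into left=[], right=[28]
  root=28; inorder splits into left=[], right=[]
Reconstructed level-order: [17, 7, 20, 4, 14, 28, 3]


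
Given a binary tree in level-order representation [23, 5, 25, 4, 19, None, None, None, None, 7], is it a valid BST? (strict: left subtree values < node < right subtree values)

Level-order array: [23, 5, 25, 4, 19, None, None, None, None, 7]
Validate using subtree bounds (lo, hi): at each node, require lo < value < hi,
then recurse left with hi=value and right with lo=value.
Preorder trace (stopping at first violation):
  at node 23 with bounds (-inf, +inf): OK
  at node 5 with bounds (-inf, 23): OK
  at node 4 with bounds (-inf, 5): OK
  at node 19 with bounds (5, 23): OK
  at node 7 with bounds (5, 19): OK
  at node 25 with bounds (23, +inf): OK
No violation found at any node.
Result: Valid BST


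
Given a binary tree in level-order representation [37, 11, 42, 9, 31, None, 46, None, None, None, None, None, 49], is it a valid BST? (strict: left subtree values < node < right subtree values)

Level-order array: [37, 11, 42, 9, 31, None, 46, None, None, None, None, None, 49]
Validate using subtree bounds (lo, hi): at each node, require lo < value < hi,
then recurse left with hi=value and right with lo=value.
Preorder trace (stopping at first violation):
  at node 37 with bounds (-inf, +inf): OK
  at node 11 with bounds (-inf, 37): OK
  at node 9 with bounds (-inf, 11): OK
  at node 31 with bounds (11, 37): OK
  at node 42 with bounds (37, +inf): OK
  at node 46 with bounds (42, +inf): OK
  at node 49 with bounds (46, +inf): OK
No violation found at any node.
Result: Valid BST


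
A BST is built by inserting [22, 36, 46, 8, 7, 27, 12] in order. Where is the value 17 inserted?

Starting tree (level order): [22, 8, 36, 7, 12, 27, 46]
Insertion path: 22 -> 8 -> 12
Result: insert 17 as right child of 12
Final tree (level order): [22, 8, 36, 7, 12, 27, 46, None, None, None, 17]


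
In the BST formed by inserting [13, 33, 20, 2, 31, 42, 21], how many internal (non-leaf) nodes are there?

Tree built from: [13, 33, 20, 2, 31, 42, 21]
Tree (level-order array): [13, 2, 33, None, None, 20, 42, None, 31, None, None, 21]
Rule: An internal node has at least one child.
Per-node child counts:
  node 13: 2 child(ren)
  node 2: 0 child(ren)
  node 33: 2 child(ren)
  node 20: 1 child(ren)
  node 31: 1 child(ren)
  node 21: 0 child(ren)
  node 42: 0 child(ren)
Matching nodes: [13, 33, 20, 31]
Count of internal (non-leaf) nodes: 4


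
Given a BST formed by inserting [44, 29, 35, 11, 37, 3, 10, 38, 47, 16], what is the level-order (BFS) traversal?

Tree insertion order: [44, 29, 35, 11, 37, 3, 10, 38, 47, 16]
Tree (level-order array): [44, 29, 47, 11, 35, None, None, 3, 16, None, 37, None, 10, None, None, None, 38]
BFS from the root, enqueuing left then right child of each popped node:
  queue [44] -> pop 44, enqueue [29, 47], visited so far: [44]
  queue [29, 47] -> pop 29, enqueue [11, 35], visited so far: [44, 29]
  queue [47, 11, 35] -> pop 47, enqueue [none], visited so far: [44, 29, 47]
  queue [11, 35] -> pop 11, enqueue [3, 16], visited so far: [44, 29, 47, 11]
  queue [35, 3, 16] -> pop 35, enqueue [37], visited so far: [44, 29, 47, 11, 35]
  queue [3, 16, 37] -> pop 3, enqueue [10], visited so far: [44, 29, 47, 11, 35, 3]
  queue [16, 37, 10] -> pop 16, enqueue [none], visited so far: [44, 29, 47, 11, 35, 3, 16]
  queue [37, 10] -> pop 37, enqueue [38], visited so far: [44, 29, 47, 11, 35, 3, 16, 37]
  queue [10, 38] -> pop 10, enqueue [none], visited so far: [44, 29, 47, 11, 35, 3, 16, 37, 10]
  queue [38] -> pop 38, enqueue [none], visited so far: [44, 29, 47, 11, 35, 3, 16, 37, 10, 38]
Result: [44, 29, 47, 11, 35, 3, 16, 37, 10, 38]


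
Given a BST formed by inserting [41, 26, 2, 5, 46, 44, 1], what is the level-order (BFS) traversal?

Tree insertion order: [41, 26, 2, 5, 46, 44, 1]
Tree (level-order array): [41, 26, 46, 2, None, 44, None, 1, 5]
BFS from the root, enqueuing left then right child of each popped node:
  queue [41] -> pop 41, enqueue [26, 46], visited so far: [41]
  queue [26, 46] -> pop 26, enqueue [2], visited so far: [41, 26]
  queue [46, 2] -> pop 46, enqueue [44], visited so far: [41, 26, 46]
  queue [2, 44] -> pop 2, enqueue [1, 5], visited so far: [41, 26, 46, 2]
  queue [44, 1, 5] -> pop 44, enqueue [none], visited so far: [41, 26, 46, 2, 44]
  queue [1, 5] -> pop 1, enqueue [none], visited so far: [41, 26, 46, 2, 44, 1]
  queue [5] -> pop 5, enqueue [none], visited so far: [41, 26, 46, 2, 44, 1, 5]
Result: [41, 26, 46, 2, 44, 1, 5]


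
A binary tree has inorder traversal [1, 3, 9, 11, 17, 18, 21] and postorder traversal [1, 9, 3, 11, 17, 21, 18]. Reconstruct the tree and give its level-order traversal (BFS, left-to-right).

Inorder:   [1, 3, 9, 11, 17, 18, 21]
Postorder: [1, 9, 3, 11, 17, 21, 18]
Algorithm: postorder visits root last, so walk postorder right-to-left;
each value is the root of the current inorder slice — split it at that
value, recurse on the right subtree first, then the left.
Recursive splits:
  root=18; inorder splits into left=[1, 3, 9, 11, 17], right=[21]
  root=21; inorder splits into left=[], right=[]
  root=17; inorder splits into left=[1, 3, 9, 11], right=[]
  root=11; inorder splits into left=[1, 3, 9], right=[]
  root=3; inorder splits into left=[1], right=[9]
  root=9; inorder splits into left=[], right=[]
  root=1; inorder splits into left=[], right=[]
Reconstructed level-order: [18, 17, 21, 11, 3, 1, 9]


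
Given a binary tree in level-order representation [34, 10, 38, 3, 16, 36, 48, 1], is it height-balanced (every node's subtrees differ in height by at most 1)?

Tree (level-order array): [34, 10, 38, 3, 16, 36, 48, 1]
Definition: a tree is height-balanced if, at every node, |h(left) - h(right)| <= 1 (empty subtree has height -1).
Bottom-up per-node check:
  node 1: h_left=-1, h_right=-1, diff=0 [OK], height=0
  node 3: h_left=0, h_right=-1, diff=1 [OK], height=1
  node 16: h_left=-1, h_right=-1, diff=0 [OK], height=0
  node 10: h_left=1, h_right=0, diff=1 [OK], height=2
  node 36: h_left=-1, h_right=-1, diff=0 [OK], height=0
  node 48: h_left=-1, h_right=-1, diff=0 [OK], height=0
  node 38: h_left=0, h_right=0, diff=0 [OK], height=1
  node 34: h_left=2, h_right=1, diff=1 [OK], height=3
All nodes satisfy the balance condition.
Result: Balanced


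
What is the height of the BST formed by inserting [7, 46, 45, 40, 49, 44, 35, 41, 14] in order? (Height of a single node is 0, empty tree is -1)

Insertion order: [7, 46, 45, 40, 49, 44, 35, 41, 14]
Tree (level-order array): [7, None, 46, 45, 49, 40, None, None, None, 35, 44, 14, None, 41]
Compute height bottom-up (empty subtree = -1):
  height(14) = 1 + max(-1, -1) = 0
  height(35) = 1 + max(0, -1) = 1
  height(41) = 1 + max(-1, -1) = 0
  height(44) = 1 + max(0, -1) = 1
  height(40) = 1 + max(1, 1) = 2
  height(45) = 1 + max(2, -1) = 3
  height(49) = 1 + max(-1, -1) = 0
  height(46) = 1 + max(3, 0) = 4
  height(7) = 1 + max(-1, 4) = 5
Height = 5


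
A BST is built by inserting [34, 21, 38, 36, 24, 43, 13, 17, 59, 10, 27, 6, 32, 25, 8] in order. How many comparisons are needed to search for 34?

Search path for 34: 34
Found: True
Comparisons: 1


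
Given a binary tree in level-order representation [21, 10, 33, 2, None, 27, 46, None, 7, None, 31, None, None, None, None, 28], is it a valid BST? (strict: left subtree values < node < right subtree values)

Level-order array: [21, 10, 33, 2, None, 27, 46, None, 7, None, 31, None, None, None, None, 28]
Validate using subtree bounds (lo, hi): at each node, require lo < value < hi,
then recurse left with hi=value and right with lo=value.
Preorder trace (stopping at first violation):
  at node 21 with bounds (-inf, +inf): OK
  at node 10 with bounds (-inf, 21): OK
  at node 2 with bounds (-inf, 10): OK
  at node 7 with bounds (2, 10): OK
  at node 33 with bounds (21, +inf): OK
  at node 27 with bounds (21, 33): OK
  at node 31 with bounds (27, 33): OK
  at node 28 with bounds (27, 31): OK
  at node 46 with bounds (33, +inf): OK
No violation found at any node.
Result: Valid BST


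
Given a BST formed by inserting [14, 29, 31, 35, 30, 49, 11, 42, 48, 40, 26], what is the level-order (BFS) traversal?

Tree insertion order: [14, 29, 31, 35, 30, 49, 11, 42, 48, 40, 26]
Tree (level-order array): [14, 11, 29, None, None, 26, 31, None, None, 30, 35, None, None, None, 49, 42, None, 40, 48]
BFS from the root, enqueuing left then right child of each popped node:
  queue [14] -> pop 14, enqueue [11, 29], visited so far: [14]
  queue [11, 29] -> pop 11, enqueue [none], visited so far: [14, 11]
  queue [29] -> pop 29, enqueue [26, 31], visited so far: [14, 11, 29]
  queue [26, 31] -> pop 26, enqueue [none], visited so far: [14, 11, 29, 26]
  queue [31] -> pop 31, enqueue [30, 35], visited so far: [14, 11, 29, 26, 31]
  queue [30, 35] -> pop 30, enqueue [none], visited so far: [14, 11, 29, 26, 31, 30]
  queue [35] -> pop 35, enqueue [49], visited so far: [14, 11, 29, 26, 31, 30, 35]
  queue [49] -> pop 49, enqueue [42], visited so far: [14, 11, 29, 26, 31, 30, 35, 49]
  queue [42] -> pop 42, enqueue [40, 48], visited so far: [14, 11, 29, 26, 31, 30, 35, 49, 42]
  queue [40, 48] -> pop 40, enqueue [none], visited so far: [14, 11, 29, 26, 31, 30, 35, 49, 42, 40]
  queue [48] -> pop 48, enqueue [none], visited so far: [14, 11, 29, 26, 31, 30, 35, 49, 42, 40, 48]
Result: [14, 11, 29, 26, 31, 30, 35, 49, 42, 40, 48]


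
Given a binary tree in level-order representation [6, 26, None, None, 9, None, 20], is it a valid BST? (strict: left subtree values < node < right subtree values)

Level-order array: [6, 26, None, None, 9, None, 20]
Validate using subtree bounds (lo, hi): at each node, require lo < value < hi,
then recurse left with hi=value and right with lo=value.
Preorder trace (stopping at first violation):
  at node 6 with bounds (-inf, +inf): OK
  at node 26 with bounds (-inf, 6): VIOLATION
Node 26 violates its bound: not (-inf < 26 < 6).
Result: Not a valid BST


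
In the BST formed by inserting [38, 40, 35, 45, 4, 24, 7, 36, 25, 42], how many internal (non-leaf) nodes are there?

Tree built from: [38, 40, 35, 45, 4, 24, 7, 36, 25, 42]
Tree (level-order array): [38, 35, 40, 4, 36, None, 45, None, 24, None, None, 42, None, 7, 25]
Rule: An internal node has at least one child.
Per-node child counts:
  node 38: 2 child(ren)
  node 35: 2 child(ren)
  node 4: 1 child(ren)
  node 24: 2 child(ren)
  node 7: 0 child(ren)
  node 25: 0 child(ren)
  node 36: 0 child(ren)
  node 40: 1 child(ren)
  node 45: 1 child(ren)
  node 42: 0 child(ren)
Matching nodes: [38, 35, 4, 24, 40, 45]
Count of internal (non-leaf) nodes: 6


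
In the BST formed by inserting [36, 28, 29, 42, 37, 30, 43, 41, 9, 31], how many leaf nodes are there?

Tree built from: [36, 28, 29, 42, 37, 30, 43, 41, 9, 31]
Tree (level-order array): [36, 28, 42, 9, 29, 37, 43, None, None, None, 30, None, 41, None, None, None, 31]
Rule: A leaf has 0 children.
Per-node child counts:
  node 36: 2 child(ren)
  node 28: 2 child(ren)
  node 9: 0 child(ren)
  node 29: 1 child(ren)
  node 30: 1 child(ren)
  node 31: 0 child(ren)
  node 42: 2 child(ren)
  node 37: 1 child(ren)
  node 41: 0 child(ren)
  node 43: 0 child(ren)
Matching nodes: [9, 31, 41, 43]
Count of leaf nodes: 4


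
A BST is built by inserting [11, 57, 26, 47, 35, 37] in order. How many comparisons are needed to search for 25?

Search path for 25: 11 -> 57 -> 26
Found: False
Comparisons: 3


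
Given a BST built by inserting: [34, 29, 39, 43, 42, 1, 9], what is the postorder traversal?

Tree insertion order: [34, 29, 39, 43, 42, 1, 9]
Tree (level-order array): [34, 29, 39, 1, None, None, 43, None, 9, 42]
Postorder traversal: [9, 1, 29, 42, 43, 39, 34]


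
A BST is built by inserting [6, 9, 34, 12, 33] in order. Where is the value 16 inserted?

Starting tree (level order): [6, None, 9, None, 34, 12, None, None, 33]
Insertion path: 6 -> 9 -> 34 -> 12 -> 33
Result: insert 16 as left child of 33
Final tree (level order): [6, None, 9, None, 34, 12, None, None, 33, 16]


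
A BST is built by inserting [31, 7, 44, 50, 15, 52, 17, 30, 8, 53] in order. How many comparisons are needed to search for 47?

Search path for 47: 31 -> 44 -> 50
Found: False
Comparisons: 3


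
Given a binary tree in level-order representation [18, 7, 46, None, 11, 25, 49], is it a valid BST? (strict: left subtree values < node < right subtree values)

Level-order array: [18, 7, 46, None, 11, 25, 49]
Validate using subtree bounds (lo, hi): at each node, require lo < value < hi,
then recurse left with hi=value and right with lo=value.
Preorder trace (stopping at first violation):
  at node 18 with bounds (-inf, +inf): OK
  at node 7 with bounds (-inf, 18): OK
  at node 11 with bounds (7, 18): OK
  at node 46 with bounds (18, +inf): OK
  at node 25 with bounds (18, 46): OK
  at node 49 with bounds (46, +inf): OK
No violation found at any node.
Result: Valid BST


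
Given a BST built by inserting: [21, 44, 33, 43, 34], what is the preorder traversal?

Tree insertion order: [21, 44, 33, 43, 34]
Tree (level-order array): [21, None, 44, 33, None, None, 43, 34]
Preorder traversal: [21, 44, 33, 43, 34]


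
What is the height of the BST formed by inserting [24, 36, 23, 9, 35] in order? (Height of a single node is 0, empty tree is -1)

Insertion order: [24, 36, 23, 9, 35]
Tree (level-order array): [24, 23, 36, 9, None, 35]
Compute height bottom-up (empty subtree = -1):
  height(9) = 1 + max(-1, -1) = 0
  height(23) = 1 + max(0, -1) = 1
  height(35) = 1 + max(-1, -1) = 0
  height(36) = 1 + max(0, -1) = 1
  height(24) = 1 + max(1, 1) = 2
Height = 2


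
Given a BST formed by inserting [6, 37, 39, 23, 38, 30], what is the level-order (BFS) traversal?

Tree insertion order: [6, 37, 39, 23, 38, 30]
Tree (level-order array): [6, None, 37, 23, 39, None, 30, 38]
BFS from the root, enqueuing left then right child of each popped node:
  queue [6] -> pop 6, enqueue [37], visited so far: [6]
  queue [37] -> pop 37, enqueue [23, 39], visited so far: [6, 37]
  queue [23, 39] -> pop 23, enqueue [30], visited so far: [6, 37, 23]
  queue [39, 30] -> pop 39, enqueue [38], visited so far: [6, 37, 23, 39]
  queue [30, 38] -> pop 30, enqueue [none], visited so far: [6, 37, 23, 39, 30]
  queue [38] -> pop 38, enqueue [none], visited so far: [6, 37, 23, 39, 30, 38]
Result: [6, 37, 23, 39, 30, 38]


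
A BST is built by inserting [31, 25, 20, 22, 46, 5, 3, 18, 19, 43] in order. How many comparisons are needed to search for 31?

Search path for 31: 31
Found: True
Comparisons: 1


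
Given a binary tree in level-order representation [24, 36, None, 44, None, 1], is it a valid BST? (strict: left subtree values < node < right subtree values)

Level-order array: [24, 36, None, 44, None, 1]
Validate using subtree bounds (lo, hi): at each node, require lo < value < hi,
then recurse left with hi=value and right with lo=value.
Preorder trace (stopping at first violation):
  at node 24 with bounds (-inf, +inf): OK
  at node 36 with bounds (-inf, 24): VIOLATION
Node 36 violates its bound: not (-inf < 36 < 24).
Result: Not a valid BST


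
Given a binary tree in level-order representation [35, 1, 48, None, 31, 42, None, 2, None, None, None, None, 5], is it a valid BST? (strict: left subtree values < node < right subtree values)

Level-order array: [35, 1, 48, None, 31, 42, None, 2, None, None, None, None, 5]
Validate using subtree bounds (lo, hi): at each node, require lo < value < hi,
then recurse left with hi=value and right with lo=value.
Preorder trace (stopping at first violation):
  at node 35 with bounds (-inf, +inf): OK
  at node 1 with bounds (-inf, 35): OK
  at node 31 with bounds (1, 35): OK
  at node 2 with bounds (1, 31): OK
  at node 5 with bounds (2, 31): OK
  at node 48 with bounds (35, +inf): OK
  at node 42 with bounds (35, 48): OK
No violation found at any node.
Result: Valid BST


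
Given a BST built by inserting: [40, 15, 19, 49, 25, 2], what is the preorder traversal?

Tree insertion order: [40, 15, 19, 49, 25, 2]
Tree (level-order array): [40, 15, 49, 2, 19, None, None, None, None, None, 25]
Preorder traversal: [40, 15, 2, 19, 25, 49]


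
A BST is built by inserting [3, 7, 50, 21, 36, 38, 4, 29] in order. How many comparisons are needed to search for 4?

Search path for 4: 3 -> 7 -> 4
Found: True
Comparisons: 3


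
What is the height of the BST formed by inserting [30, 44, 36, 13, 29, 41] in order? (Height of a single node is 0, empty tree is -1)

Insertion order: [30, 44, 36, 13, 29, 41]
Tree (level-order array): [30, 13, 44, None, 29, 36, None, None, None, None, 41]
Compute height bottom-up (empty subtree = -1):
  height(29) = 1 + max(-1, -1) = 0
  height(13) = 1 + max(-1, 0) = 1
  height(41) = 1 + max(-1, -1) = 0
  height(36) = 1 + max(-1, 0) = 1
  height(44) = 1 + max(1, -1) = 2
  height(30) = 1 + max(1, 2) = 3
Height = 3


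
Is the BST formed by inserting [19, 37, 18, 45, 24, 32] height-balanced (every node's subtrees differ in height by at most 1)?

Tree (level-order array): [19, 18, 37, None, None, 24, 45, None, 32]
Definition: a tree is height-balanced if, at every node, |h(left) - h(right)| <= 1 (empty subtree has height -1).
Bottom-up per-node check:
  node 18: h_left=-1, h_right=-1, diff=0 [OK], height=0
  node 32: h_left=-1, h_right=-1, diff=0 [OK], height=0
  node 24: h_left=-1, h_right=0, diff=1 [OK], height=1
  node 45: h_left=-1, h_right=-1, diff=0 [OK], height=0
  node 37: h_left=1, h_right=0, diff=1 [OK], height=2
  node 19: h_left=0, h_right=2, diff=2 [FAIL (|0-2|=2 > 1)], height=3
Node 19 violates the condition: |0 - 2| = 2 > 1.
Result: Not balanced


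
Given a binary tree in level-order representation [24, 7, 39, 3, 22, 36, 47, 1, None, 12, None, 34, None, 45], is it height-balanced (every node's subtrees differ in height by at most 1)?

Tree (level-order array): [24, 7, 39, 3, 22, 36, 47, 1, None, 12, None, 34, None, 45]
Definition: a tree is height-balanced if, at every node, |h(left) - h(right)| <= 1 (empty subtree has height -1).
Bottom-up per-node check:
  node 1: h_left=-1, h_right=-1, diff=0 [OK], height=0
  node 3: h_left=0, h_right=-1, diff=1 [OK], height=1
  node 12: h_left=-1, h_right=-1, diff=0 [OK], height=0
  node 22: h_left=0, h_right=-1, diff=1 [OK], height=1
  node 7: h_left=1, h_right=1, diff=0 [OK], height=2
  node 34: h_left=-1, h_right=-1, diff=0 [OK], height=0
  node 36: h_left=0, h_right=-1, diff=1 [OK], height=1
  node 45: h_left=-1, h_right=-1, diff=0 [OK], height=0
  node 47: h_left=0, h_right=-1, diff=1 [OK], height=1
  node 39: h_left=1, h_right=1, diff=0 [OK], height=2
  node 24: h_left=2, h_right=2, diff=0 [OK], height=3
All nodes satisfy the balance condition.
Result: Balanced


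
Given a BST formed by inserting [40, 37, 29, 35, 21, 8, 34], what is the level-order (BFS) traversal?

Tree insertion order: [40, 37, 29, 35, 21, 8, 34]
Tree (level-order array): [40, 37, None, 29, None, 21, 35, 8, None, 34]
BFS from the root, enqueuing left then right child of each popped node:
  queue [40] -> pop 40, enqueue [37], visited so far: [40]
  queue [37] -> pop 37, enqueue [29], visited so far: [40, 37]
  queue [29] -> pop 29, enqueue [21, 35], visited so far: [40, 37, 29]
  queue [21, 35] -> pop 21, enqueue [8], visited so far: [40, 37, 29, 21]
  queue [35, 8] -> pop 35, enqueue [34], visited so far: [40, 37, 29, 21, 35]
  queue [8, 34] -> pop 8, enqueue [none], visited so far: [40, 37, 29, 21, 35, 8]
  queue [34] -> pop 34, enqueue [none], visited so far: [40, 37, 29, 21, 35, 8, 34]
Result: [40, 37, 29, 21, 35, 8, 34]


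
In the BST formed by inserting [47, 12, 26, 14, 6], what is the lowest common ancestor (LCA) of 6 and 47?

Tree insertion order: [47, 12, 26, 14, 6]
Tree (level-order array): [47, 12, None, 6, 26, None, None, 14]
In a BST, the LCA of p=6, q=47 is the first node v on the
root-to-leaf path with p <= v <= q (go left if both < v, right if both > v).
Walk from root:
  at 47: 6 <= 47 <= 47, this is the LCA
LCA = 47


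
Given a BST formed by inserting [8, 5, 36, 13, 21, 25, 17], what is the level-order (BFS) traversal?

Tree insertion order: [8, 5, 36, 13, 21, 25, 17]
Tree (level-order array): [8, 5, 36, None, None, 13, None, None, 21, 17, 25]
BFS from the root, enqueuing left then right child of each popped node:
  queue [8] -> pop 8, enqueue [5, 36], visited so far: [8]
  queue [5, 36] -> pop 5, enqueue [none], visited so far: [8, 5]
  queue [36] -> pop 36, enqueue [13], visited so far: [8, 5, 36]
  queue [13] -> pop 13, enqueue [21], visited so far: [8, 5, 36, 13]
  queue [21] -> pop 21, enqueue [17, 25], visited so far: [8, 5, 36, 13, 21]
  queue [17, 25] -> pop 17, enqueue [none], visited so far: [8, 5, 36, 13, 21, 17]
  queue [25] -> pop 25, enqueue [none], visited so far: [8, 5, 36, 13, 21, 17, 25]
Result: [8, 5, 36, 13, 21, 17, 25]


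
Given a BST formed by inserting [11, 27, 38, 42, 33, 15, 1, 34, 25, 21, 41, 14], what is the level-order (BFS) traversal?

Tree insertion order: [11, 27, 38, 42, 33, 15, 1, 34, 25, 21, 41, 14]
Tree (level-order array): [11, 1, 27, None, None, 15, 38, 14, 25, 33, 42, None, None, 21, None, None, 34, 41]
BFS from the root, enqueuing left then right child of each popped node:
  queue [11] -> pop 11, enqueue [1, 27], visited so far: [11]
  queue [1, 27] -> pop 1, enqueue [none], visited so far: [11, 1]
  queue [27] -> pop 27, enqueue [15, 38], visited so far: [11, 1, 27]
  queue [15, 38] -> pop 15, enqueue [14, 25], visited so far: [11, 1, 27, 15]
  queue [38, 14, 25] -> pop 38, enqueue [33, 42], visited so far: [11, 1, 27, 15, 38]
  queue [14, 25, 33, 42] -> pop 14, enqueue [none], visited so far: [11, 1, 27, 15, 38, 14]
  queue [25, 33, 42] -> pop 25, enqueue [21], visited so far: [11, 1, 27, 15, 38, 14, 25]
  queue [33, 42, 21] -> pop 33, enqueue [34], visited so far: [11, 1, 27, 15, 38, 14, 25, 33]
  queue [42, 21, 34] -> pop 42, enqueue [41], visited so far: [11, 1, 27, 15, 38, 14, 25, 33, 42]
  queue [21, 34, 41] -> pop 21, enqueue [none], visited so far: [11, 1, 27, 15, 38, 14, 25, 33, 42, 21]
  queue [34, 41] -> pop 34, enqueue [none], visited so far: [11, 1, 27, 15, 38, 14, 25, 33, 42, 21, 34]
  queue [41] -> pop 41, enqueue [none], visited so far: [11, 1, 27, 15, 38, 14, 25, 33, 42, 21, 34, 41]
Result: [11, 1, 27, 15, 38, 14, 25, 33, 42, 21, 34, 41]


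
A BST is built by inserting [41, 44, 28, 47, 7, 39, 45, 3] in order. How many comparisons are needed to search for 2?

Search path for 2: 41 -> 28 -> 7 -> 3
Found: False
Comparisons: 4


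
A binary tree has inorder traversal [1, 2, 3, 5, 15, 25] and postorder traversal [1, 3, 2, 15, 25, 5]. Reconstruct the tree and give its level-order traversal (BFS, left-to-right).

Inorder:   [1, 2, 3, 5, 15, 25]
Postorder: [1, 3, 2, 15, 25, 5]
Algorithm: postorder visits root last, so walk postorder right-to-left;
each value is the root of the current inorder slice — split it at that
value, recurse on the right subtree first, then the left.
Recursive splits:
  root=5; inorder splits into left=[1, 2, 3], right=[15, 25]
  root=25; inorder splits into left=[15], right=[]
  root=15; inorder splits into left=[], right=[]
  root=2; inorder splits into left=[1], right=[3]
  root=3; inorder splits into left=[], right=[]
  root=1; inorder splits into left=[], right=[]
Reconstructed level-order: [5, 2, 25, 1, 3, 15]


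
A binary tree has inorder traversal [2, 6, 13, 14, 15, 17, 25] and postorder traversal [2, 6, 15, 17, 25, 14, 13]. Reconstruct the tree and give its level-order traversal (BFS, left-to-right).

Inorder:   [2, 6, 13, 14, 15, 17, 25]
Postorder: [2, 6, 15, 17, 25, 14, 13]
Algorithm: postorder visits root last, so walk postorder right-to-left;
each value is the root of the current inorder slice — split it at that
value, recurse on the right subtree first, then the left.
Recursive splits:
  root=13; inorder splits into left=[2, 6], right=[14, 15, 17, 25]
  root=14; inorder splits into left=[], right=[15, 17, 25]
  root=25; inorder splits into left=[15, 17], right=[]
  root=17; inorder splits into left=[15], right=[]
  root=15; inorder splits into left=[], right=[]
  root=6; inorder splits into left=[2], right=[]
  root=2; inorder splits into left=[], right=[]
Reconstructed level-order: [13, 6, 14, 2, 25, 17, 15]


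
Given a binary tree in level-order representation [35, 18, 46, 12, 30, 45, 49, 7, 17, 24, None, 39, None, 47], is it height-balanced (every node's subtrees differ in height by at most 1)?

Tree (level-order array): [35, 18, 46, 12, 30, 45, 49, 7, 17, 24, None, 39, None, 47]
Definition: a tree is height-balanced if, at every node, |h(left) - h(right)| <= 1 (empty subtree has height -1).
Bottom-up per-node check:
  node 7: h_left=-1, h_right=-1, diff=0 [OK], height=0
  node 17: h_left=-1, h_right=-1, diff=0 [OK], height=0
  node 12: h_left=0, h_right=0, diff=0 [OK], height=1
  node 24: h_left=-1, h_right=-1, diff=0 [OK], height=0
  node 30: h_left=0, h_right=-1, diff=1 [OK], height=1
  node 18: h_left=1, h_right=1, diff=0 [OK], height=2
  node 39: h_left=-1, h_right=-1, diff=0 [OK], height=0
  node 45: h_left=0, h_right=-1, diff=1 [OK], height=1
  node 47: h_left=-1, h_right=-1, diff=0 [OK], height=0
  node 49: h_left=0, h_right=-1, diff=1 [OK], height=1
  node 46: h_left=1, h_right=1, diff=0 [OK], height=2
  node 35: h_left=2, h_right=2, diff=0 [OK], height=3
All nodes satisfy the balance condition.
Result: Balanced


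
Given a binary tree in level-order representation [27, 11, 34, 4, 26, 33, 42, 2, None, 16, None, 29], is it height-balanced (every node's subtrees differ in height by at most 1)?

Tree (level-order array): [27, 11, 34, 4, 26, 33, 42, 2, None, 16, None, 29]
Definition: a tree is height-balanced if, at every node, |h(left) - h(right)| <= 1 (empty subtree has height -1).
Bottom-up per-node check:
  node 2: h_left=-1, h_right=-1, diff=0 [OK], height=0
  node 4: h_left=0, h_right=-1, diff=1 [OK], height=1
  node 16: h_left=-1, h_right=-1, diff=0 [OK], height=0
  node 26: h_left=0, h_right=-1, diff=1 [OK], height=1
  node 11: h_left=1, h_right=1, diff=0 [OK], height=2
  node 29: h_left=-1, h_right=-1, diff=0 [OK], height=0
  node 33: h_left=0, h_right=-1, diff=1 [OK], height=1
  node 42: h_left=-1, h_right=-1, diff=0 [OK], height=0
  node 34: h_left=1, h_right=0, diff=1 [OK], height=2
  node 27: h_left=2, h_right=2, diff=0 [OK], height=3
All nodes satisfy the balance condition.
Result: Balanced


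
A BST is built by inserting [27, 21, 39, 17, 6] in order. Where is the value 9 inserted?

Starting tree (level order): [27, 21, 39, 17, None, None, None, 6]
Insertion path: 27 -> 21 -> 17 -> 6
Result: insert 9 as right child of 6
Final tree (level order): [27, 21, 39, 17, None, None, None, 6, None, None, 9]
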